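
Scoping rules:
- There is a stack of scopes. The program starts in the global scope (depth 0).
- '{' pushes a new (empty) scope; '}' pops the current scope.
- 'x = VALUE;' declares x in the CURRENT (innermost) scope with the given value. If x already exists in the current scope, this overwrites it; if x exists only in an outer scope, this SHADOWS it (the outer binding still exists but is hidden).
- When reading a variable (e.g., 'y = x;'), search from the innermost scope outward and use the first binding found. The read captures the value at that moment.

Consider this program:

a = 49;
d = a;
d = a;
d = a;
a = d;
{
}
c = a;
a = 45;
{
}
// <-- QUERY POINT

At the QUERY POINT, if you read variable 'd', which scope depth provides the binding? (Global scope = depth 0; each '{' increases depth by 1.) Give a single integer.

Step 1: declare a=49 at depth 0
Step 2: declare d=(read a)=49 at depth 0
Step 3: declare d=(read a)=49 at depth 0
Step 4: declare d=(read a)=49 at depth 0
Step 5: declare a=(read d)=49 at depth 0
Step 6: enter scope (depth=1)
Step 7: exit scope (depth=0)
Step 8: declare c=(read a)=49 at depth 0
Step 9: declare a=45 at depth 0
Step 10: enter scope (depth=1)
Step 11: exit scope (depth=0)
Visible at query point: a=45 c=49 d=49

Answer: 0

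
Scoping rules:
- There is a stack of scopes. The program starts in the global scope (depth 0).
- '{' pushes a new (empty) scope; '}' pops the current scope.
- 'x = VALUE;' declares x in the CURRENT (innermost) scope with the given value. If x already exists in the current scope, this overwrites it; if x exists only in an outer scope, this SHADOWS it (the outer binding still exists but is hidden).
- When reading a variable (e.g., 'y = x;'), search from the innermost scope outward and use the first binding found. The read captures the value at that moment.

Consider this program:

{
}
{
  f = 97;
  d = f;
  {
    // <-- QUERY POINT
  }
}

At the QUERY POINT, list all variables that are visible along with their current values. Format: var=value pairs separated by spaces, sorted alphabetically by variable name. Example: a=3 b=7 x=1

Step 1: enter scope (depth=1)
Step 2: exit scope (depth=0)
Step 3: enter scope (depth=1)
Step 4: declare f=97 at depth 1
Step 5: declare d=(read f)=97 at depth 1
Step 6: enter scope (depth=2)
Visible at query point: d=97 f=97

Answer: d=97 f=97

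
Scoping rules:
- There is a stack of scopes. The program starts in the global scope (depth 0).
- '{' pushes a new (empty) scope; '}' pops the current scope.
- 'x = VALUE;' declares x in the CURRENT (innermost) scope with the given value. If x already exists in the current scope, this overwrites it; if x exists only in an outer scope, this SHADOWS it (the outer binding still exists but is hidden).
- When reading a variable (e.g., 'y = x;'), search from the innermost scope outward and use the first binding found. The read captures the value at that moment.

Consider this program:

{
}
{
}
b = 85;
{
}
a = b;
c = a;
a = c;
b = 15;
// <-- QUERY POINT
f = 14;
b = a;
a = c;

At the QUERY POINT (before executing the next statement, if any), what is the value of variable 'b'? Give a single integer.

Step 1: enter scope (depth=1)
Step 2: exit scope (depth=0)
Step 3: enter scope (depth=1)
Step 4: exit scope (depth=0)
Step 5: declare b=85 at depth 0
Step 6: enter scope (depth=1)
Step 7: exit scope (depth=0)
Step 8: declare a=(read b)=85 at depth 0
Step 9: declare c=(read a)=85 at depth 0
Step 10: declare a=(read c)=85 at depth 0
Step 11: declare b=15 at depth 0
Visible at query point: a=85 b=15 c=85

Answer: 15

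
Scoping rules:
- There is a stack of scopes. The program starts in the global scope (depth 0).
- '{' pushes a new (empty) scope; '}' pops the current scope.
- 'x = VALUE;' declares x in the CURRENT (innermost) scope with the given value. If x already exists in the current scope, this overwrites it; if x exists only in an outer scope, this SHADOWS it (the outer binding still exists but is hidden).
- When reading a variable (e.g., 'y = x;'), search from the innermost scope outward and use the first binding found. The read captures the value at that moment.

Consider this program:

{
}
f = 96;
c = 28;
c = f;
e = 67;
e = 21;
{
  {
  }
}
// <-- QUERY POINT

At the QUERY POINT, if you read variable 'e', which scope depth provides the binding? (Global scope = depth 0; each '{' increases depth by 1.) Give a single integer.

Answer: 0

Derivation:
Step 1: enter scope (depth=1)
Step 2: exit scope (depth=0)
Step 3: declare f=96 at depth 0
Step 4: declare c=28 at depth 0
Step 5: declare c=(read f)=96 at depth 0
Step 6: declare e=67 at depth 0
Step 7: declare e=21 at depth 0
Step 8: enter scope (depth=1)
Step 9: enter scope (depth=2)
Step 10: exit scope (depth=1)
Step 11: exit scope (depth=0)
Visible at query point: c=96 e=21 f=96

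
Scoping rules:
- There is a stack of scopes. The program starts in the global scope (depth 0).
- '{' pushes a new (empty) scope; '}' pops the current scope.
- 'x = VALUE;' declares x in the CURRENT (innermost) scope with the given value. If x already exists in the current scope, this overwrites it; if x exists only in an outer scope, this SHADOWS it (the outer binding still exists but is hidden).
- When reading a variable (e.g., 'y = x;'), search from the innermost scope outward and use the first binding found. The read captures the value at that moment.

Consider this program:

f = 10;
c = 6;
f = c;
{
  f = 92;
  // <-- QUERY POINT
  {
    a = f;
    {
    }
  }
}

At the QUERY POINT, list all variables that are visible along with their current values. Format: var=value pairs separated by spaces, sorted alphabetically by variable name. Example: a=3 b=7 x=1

Answer: c=6 f=92

Derivation:
Step 1: declare f=10 at depth 0
Step 2: declare c=6 at depth 0
Step 3: declare f=(read c)=6 at depth 0
Step 4: enter scope (depth=1)
Step 5: declare f=92 at depth 1
Visible at query point: c=6 f=92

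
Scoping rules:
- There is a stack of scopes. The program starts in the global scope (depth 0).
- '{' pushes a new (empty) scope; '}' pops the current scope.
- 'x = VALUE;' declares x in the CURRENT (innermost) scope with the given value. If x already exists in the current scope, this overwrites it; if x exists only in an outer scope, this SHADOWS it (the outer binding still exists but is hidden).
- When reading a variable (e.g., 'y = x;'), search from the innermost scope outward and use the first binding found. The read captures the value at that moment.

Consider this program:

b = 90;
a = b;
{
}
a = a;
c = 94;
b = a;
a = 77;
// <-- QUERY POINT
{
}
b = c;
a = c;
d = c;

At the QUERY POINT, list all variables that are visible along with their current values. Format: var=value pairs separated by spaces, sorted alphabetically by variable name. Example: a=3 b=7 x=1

Answer: a=77 b=90 c=94

Derivation:
Step 1: declare b=90 at depth 0
Step 2: declare a=(read b)=90 at depth 0
Step 3: enter scope (depth=1)
Step 4: exit scope (depth=0)
Step 5: declare a=(read a)=90 at depth 0
Step 6: declare c=94 at depth 0
Step 7: declare b=(read a)=90 at depth 0
Step 8: declare a=77 at depth 0
Visible at query point: a=77 b=90 c=94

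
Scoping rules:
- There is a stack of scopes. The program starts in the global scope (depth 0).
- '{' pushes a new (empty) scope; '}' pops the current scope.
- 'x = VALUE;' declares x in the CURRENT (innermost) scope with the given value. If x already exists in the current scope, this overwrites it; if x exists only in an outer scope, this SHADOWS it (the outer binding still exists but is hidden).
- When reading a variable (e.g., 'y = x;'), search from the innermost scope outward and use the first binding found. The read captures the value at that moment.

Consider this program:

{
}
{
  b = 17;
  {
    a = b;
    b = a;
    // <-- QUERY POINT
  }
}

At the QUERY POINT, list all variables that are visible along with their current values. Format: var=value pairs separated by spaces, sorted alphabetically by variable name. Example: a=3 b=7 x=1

Answer: a=17 b=17

Derivation:
Step 1: enter scope (depth=1)
Step 2: exit scope (depth=0)
Step 3: enter scope (depth=1)
Step 4: declare b=17 at depth 1
Step 5: enter scope (depth=2)
Step 6: declare a=(read b)=17 at depth 2
Step 7: declare b=(read a)=17 at depth 2
Visible at query point: a=17 b=17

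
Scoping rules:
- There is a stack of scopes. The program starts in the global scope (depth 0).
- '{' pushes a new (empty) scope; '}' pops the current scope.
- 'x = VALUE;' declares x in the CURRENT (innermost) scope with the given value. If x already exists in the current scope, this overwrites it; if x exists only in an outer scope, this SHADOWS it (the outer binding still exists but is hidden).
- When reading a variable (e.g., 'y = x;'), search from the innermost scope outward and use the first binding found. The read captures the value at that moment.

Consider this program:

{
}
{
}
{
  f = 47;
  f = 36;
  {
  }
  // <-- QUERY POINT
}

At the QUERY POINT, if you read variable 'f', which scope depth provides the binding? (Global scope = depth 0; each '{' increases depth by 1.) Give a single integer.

Answer: 1

Derivation:
Step 1: enter scope (depth=1)
Step 2: exit scope (depth=0)
Step 3: enter scope (depth=1)
Step 4: exit scope (depth=0)
Step 5: enter scope (depth=1)
Step 6: declare f=47 at depth 1
Step 7: declare f=36 at depth 1
Step 8: enter scope (depth=2)
Step 9: exit scope (depth=1)
Visible at query point: f=36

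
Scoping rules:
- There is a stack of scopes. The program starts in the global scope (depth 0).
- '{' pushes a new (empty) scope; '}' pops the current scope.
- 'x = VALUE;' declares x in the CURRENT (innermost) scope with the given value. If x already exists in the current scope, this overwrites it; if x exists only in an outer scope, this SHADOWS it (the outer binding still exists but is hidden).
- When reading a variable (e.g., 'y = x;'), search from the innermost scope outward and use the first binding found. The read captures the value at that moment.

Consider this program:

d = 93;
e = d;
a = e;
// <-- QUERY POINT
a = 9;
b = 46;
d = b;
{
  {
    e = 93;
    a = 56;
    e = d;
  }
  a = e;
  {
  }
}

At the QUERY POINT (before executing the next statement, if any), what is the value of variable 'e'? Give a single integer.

Answer: 93

Derivation:
Step 1: declare d=93 at depth 0
Step 2: declare e=(read d)=93 at depth 0
Step 3: declare a=(read e)=93 at depth 0
Visible at query point: a=93 d=93 e=93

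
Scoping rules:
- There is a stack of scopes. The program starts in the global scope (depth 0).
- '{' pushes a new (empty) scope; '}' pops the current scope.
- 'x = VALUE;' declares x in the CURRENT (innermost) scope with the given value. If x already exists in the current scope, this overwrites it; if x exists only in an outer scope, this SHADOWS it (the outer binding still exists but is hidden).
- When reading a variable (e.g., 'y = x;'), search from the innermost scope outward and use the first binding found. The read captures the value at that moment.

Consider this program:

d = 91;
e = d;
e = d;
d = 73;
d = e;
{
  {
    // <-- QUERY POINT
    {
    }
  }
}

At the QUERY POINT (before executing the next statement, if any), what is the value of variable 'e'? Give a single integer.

Step 1: declare d=91 at depth 0
Step 2: declare e=(read d)=91 at depth 0
Step 3: declare e=(read d)=91 at depth 0
Step 4: declare d=73 at depth 0
Step 5: declare d=(read e)=91 at depth 0
Step 6: enter scope (depth=1)
Step 7: enter scope (depth=2)
Visible at query point: d=91 e=91

Answer: 91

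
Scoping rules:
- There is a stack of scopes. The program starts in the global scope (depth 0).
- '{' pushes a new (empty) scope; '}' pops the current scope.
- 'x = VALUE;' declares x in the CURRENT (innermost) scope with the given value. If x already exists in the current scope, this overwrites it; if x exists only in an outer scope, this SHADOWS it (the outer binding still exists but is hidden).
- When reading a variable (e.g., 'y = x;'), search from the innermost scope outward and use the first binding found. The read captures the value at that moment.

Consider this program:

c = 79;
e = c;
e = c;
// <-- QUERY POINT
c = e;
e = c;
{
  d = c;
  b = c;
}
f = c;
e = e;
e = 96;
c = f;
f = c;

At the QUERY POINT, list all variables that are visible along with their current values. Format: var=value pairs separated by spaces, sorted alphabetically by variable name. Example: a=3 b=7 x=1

Step 1: declare c=79 at depth 0
Step 2: declare e=(read c)=79 at depth 0
Step 3: declare e=(read c)=79 at depth 0
Visible at query point: c=79 e=79

Answer: c=79 e=79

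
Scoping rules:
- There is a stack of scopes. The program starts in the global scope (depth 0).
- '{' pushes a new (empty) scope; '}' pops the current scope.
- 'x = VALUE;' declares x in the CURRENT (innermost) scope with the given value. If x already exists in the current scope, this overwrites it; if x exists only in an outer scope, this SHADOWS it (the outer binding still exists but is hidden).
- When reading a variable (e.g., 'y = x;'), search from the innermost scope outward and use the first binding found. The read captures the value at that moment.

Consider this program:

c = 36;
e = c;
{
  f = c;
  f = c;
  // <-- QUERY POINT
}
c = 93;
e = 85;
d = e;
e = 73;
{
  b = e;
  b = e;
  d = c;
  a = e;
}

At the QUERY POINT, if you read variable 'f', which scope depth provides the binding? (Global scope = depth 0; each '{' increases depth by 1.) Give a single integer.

Step 1: declare c=36 at depth 0
Step 2: declare e=(read c)=36 at depth 0
Step 3: enter scope (depth=1)
Step 4: declare f=(read c)=36 at depth 1
Step 5: declare f=(read c)=36 at depth 1
Visible at query point: c=36 e=36 f=36

Answer: 1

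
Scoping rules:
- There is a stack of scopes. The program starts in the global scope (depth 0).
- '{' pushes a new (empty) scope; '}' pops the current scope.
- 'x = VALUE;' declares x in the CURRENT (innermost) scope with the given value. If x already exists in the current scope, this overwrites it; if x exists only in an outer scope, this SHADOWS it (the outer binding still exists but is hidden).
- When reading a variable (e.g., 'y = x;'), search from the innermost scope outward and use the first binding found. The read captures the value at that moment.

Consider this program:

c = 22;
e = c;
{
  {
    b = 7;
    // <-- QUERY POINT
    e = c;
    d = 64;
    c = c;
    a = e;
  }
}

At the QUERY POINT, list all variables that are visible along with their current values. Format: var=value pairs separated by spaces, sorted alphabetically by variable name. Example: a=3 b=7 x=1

Step 1: declare c=22 at depth 0
Step 2: declare e=(read c)=22 at depth 0
Step 3: enter scope (depth=1)
Step 4: enter scope (depth=2)
Step 5: declare b=7 at depth 2
Visible at query point: b=7 c=22 e=22

Answer: b=7 c=22 e=22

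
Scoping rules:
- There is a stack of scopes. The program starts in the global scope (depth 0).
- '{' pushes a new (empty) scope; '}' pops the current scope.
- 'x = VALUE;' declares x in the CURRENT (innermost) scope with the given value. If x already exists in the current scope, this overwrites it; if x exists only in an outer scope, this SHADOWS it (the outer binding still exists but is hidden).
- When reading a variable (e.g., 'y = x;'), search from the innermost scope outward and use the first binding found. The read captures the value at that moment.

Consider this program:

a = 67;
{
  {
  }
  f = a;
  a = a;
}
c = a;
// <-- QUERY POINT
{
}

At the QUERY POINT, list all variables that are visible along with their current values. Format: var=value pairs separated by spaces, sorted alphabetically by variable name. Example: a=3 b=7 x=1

Step 1: declare a=67 at depth 0
Step 2: enter scope (depth=1)
Step 3: enter scope (depth=2)
Step 4: exit scope (depth=1)
Step 5: declare f=(read a)=67 at depth 1
Step 6: declare a=(read a)=67 at depth 1
Step 7: exit scope (depth=0)
Step 8: declare c=(read a)=67 at depth 0
Visible at query point: a=67 c=67

Answer: a=67 c=67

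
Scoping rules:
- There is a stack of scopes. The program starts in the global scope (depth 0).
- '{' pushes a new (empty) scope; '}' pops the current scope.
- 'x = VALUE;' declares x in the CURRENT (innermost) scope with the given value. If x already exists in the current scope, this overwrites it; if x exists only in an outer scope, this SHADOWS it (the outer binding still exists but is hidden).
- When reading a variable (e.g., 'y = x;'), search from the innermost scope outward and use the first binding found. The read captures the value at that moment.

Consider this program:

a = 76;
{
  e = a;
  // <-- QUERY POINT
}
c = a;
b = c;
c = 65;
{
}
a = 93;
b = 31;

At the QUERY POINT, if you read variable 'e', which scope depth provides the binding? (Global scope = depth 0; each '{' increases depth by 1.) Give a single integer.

Answer: 1

Derivation:
Step 1: declare a=76 at depth 0
Step 2: enter scope (depth=1)
Step 3: declare e=(read a)=76 at depth 1
Visible at query point: a=76 e=76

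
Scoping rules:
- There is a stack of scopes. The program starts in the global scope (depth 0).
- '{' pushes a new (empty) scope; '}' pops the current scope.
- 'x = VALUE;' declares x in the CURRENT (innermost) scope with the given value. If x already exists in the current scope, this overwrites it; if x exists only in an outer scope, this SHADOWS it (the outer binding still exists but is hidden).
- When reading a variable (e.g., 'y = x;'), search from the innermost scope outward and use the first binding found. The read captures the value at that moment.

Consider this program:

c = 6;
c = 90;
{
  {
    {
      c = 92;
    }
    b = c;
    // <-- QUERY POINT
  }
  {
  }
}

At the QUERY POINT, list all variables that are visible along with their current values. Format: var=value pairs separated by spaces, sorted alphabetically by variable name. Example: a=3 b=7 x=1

Step 1: declare c=6 at depth 0
Step 2: declare c=90 at depth 0
Step 3: enter scope (depth=1)
Step 4: enter scope (depth=2)
Step 5: enter scope (depth=3)
Step 6: declare c=92 at depth 3
Step 7: exit scope (depth=2)
Step 8: declare b=(read c)=90 at depth 2
Visible at query point: b=90 c=90

Answer: b=90 c=90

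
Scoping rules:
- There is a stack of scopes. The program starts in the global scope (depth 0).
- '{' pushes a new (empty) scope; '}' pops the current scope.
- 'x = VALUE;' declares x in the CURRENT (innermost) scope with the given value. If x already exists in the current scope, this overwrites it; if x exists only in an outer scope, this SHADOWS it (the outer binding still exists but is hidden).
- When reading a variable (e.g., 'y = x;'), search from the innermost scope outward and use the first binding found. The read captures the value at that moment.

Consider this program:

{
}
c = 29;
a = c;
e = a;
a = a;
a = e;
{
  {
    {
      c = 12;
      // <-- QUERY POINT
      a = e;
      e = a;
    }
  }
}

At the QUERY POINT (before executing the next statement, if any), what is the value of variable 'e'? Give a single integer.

Answer: 29

Derivation:
Step 1: enter scope (depth=1)
Step 2: exit scope (depth=0)
Step 3: declare c=29 at depth 0
Step 4: declare a=(read c)=29 at depth 0
Step 5: declare e=(read a)=29 at depth 0
Step 6: declare a=(read a)=29 at depth 0
Step 7: declare a=(read e)=29 at depth 0
Step 8: enter scope (depth=1)
Step 9: enter scope (depth=2)
Step 10: enter scope (depth=3)
Step 11: declare c=12 at depth 3
Visible at query point: a=29 c=12 e=29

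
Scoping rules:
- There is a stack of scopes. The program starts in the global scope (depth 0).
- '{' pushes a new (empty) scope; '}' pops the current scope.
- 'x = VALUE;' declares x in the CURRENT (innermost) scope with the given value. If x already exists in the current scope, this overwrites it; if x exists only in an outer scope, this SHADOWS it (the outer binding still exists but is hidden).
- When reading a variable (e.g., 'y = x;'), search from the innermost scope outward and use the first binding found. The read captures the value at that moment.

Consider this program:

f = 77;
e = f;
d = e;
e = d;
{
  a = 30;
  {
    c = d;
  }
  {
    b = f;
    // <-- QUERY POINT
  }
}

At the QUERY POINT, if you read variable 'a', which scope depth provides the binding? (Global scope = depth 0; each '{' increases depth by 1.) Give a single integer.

Answer: 1

Derivation:
Step 1: declare f=77 at depth 0
Step 2: declare e=(read f)=77 at depth 0
Step 3: declare d=(read e)=77 at depth 0
Step 4: declare e=(read d)=77 at depth 0
Step 5: enter scope (depth=1)
Step 6: declare a=30 at depth 1
Step 7: enter scope (depth=2)
Step 8: declare c=(read d)=77 at depth 2
Step 9: exit scope (depth=1)
Step 10: enter scope (depth=2)
Step 11: declare b=(read f)=77 at depth 2
Visible at query point: a=30 b=77 d=77 e=77 f=77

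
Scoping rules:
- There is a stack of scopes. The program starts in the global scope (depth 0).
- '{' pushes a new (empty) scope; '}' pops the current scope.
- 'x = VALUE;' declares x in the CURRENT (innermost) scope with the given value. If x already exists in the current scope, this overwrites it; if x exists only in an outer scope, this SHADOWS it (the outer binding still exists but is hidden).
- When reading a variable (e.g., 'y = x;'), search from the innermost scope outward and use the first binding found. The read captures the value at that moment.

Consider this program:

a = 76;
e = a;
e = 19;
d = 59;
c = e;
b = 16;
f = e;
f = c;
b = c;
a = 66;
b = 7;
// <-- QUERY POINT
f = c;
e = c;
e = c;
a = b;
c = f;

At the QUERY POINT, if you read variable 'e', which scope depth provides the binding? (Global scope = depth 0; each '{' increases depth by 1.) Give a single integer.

Step 1: declare a=76 at depth 0
Step 2: declare e=(read a)=76 at depth 0
Step 3: declare e=19 at depth 0
Step 4: declare d=59 at depth 0
Step 5: declare c=(read e)=19 at depth 0
Step 6: declare b=16 at depth 0
Step 7: declare f=(read e)=19 at depth 0
Step 8: declare f=(read c)=19 at depth 0
Step 9: declare b=(read c)=19 at depth 0
Step 10: declare a=66 at depth 0
Step 11: declare b=7 at depth 0
Visible at query point: a=66 b=7 c=19 d=59 e=19 f=19

Answer: 0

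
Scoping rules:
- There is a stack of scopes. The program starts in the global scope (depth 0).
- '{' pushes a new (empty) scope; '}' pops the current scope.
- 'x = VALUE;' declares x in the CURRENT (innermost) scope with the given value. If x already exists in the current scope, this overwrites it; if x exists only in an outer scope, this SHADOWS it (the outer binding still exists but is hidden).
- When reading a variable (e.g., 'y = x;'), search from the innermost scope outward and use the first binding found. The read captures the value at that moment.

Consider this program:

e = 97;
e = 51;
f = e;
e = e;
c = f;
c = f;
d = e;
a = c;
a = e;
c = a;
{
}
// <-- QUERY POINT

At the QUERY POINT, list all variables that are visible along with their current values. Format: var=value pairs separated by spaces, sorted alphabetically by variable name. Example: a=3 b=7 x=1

Answer: a=51 c=51 d=51 e=51 f=51

Derivation:
Step 1: declare e=97 at depth 0
Step 2: declare e=51 at depth 0
Step 3: declare f=(read e)=51 at depth 0
Step 4: declare e=(read e)=51 at depth 0
Step 5: declare c=(read f)=51 at depth 0
Step 6: declare c=(read f)=51 at depth 0
Step 7: declare d=(read e)=51 at depth 0
Step 8: declare a=(read c)=51 at depth 0
Step 9: declare a=(read e)=51 at depth 0
Step 10: declare c=(read a)=51 at depth 0
Step 11: enter scope (depth=1)
Step 12: exit scope (depth=0)
Visible at query point: a=51 c=51 d=51 e=51 f=51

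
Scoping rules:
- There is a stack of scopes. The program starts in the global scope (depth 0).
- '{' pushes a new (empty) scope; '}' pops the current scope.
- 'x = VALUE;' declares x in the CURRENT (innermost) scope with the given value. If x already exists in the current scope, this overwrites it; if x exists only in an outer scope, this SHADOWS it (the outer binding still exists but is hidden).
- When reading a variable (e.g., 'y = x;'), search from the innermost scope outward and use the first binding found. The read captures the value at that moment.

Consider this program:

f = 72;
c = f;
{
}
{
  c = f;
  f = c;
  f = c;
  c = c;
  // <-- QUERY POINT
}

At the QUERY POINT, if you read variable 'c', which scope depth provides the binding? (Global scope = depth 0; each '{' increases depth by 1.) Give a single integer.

Answer: 1

Derivation:
Step 1: declare f=72 at depth 0
Step 2: declare c=(read f)=72 at depth 0
Step 3: enter scope (depth=1)
Step 4: exit scope (depth=0)
Step 5: enter scope (depth=1)
Step 6: declare c=(read f)=72 at depth 1
Step 7: declare f=(read c)=72 at depth 1
Step 8: declare f=(read c)=72 at depth 1
Step 9: declare c=(read c)=72 at depth 1
Visible at query point: c=72 f=72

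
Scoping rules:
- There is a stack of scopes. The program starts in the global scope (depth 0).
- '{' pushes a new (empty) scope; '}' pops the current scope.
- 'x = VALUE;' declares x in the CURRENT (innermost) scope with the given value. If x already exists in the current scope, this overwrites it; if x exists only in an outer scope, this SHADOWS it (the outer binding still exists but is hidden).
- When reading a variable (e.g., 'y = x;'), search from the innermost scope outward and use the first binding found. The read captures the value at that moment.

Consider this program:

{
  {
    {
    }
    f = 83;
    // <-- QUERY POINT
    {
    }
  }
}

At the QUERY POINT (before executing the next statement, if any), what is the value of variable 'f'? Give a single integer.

Answer: 83

Derivation:
Step 1: enter scope (depth=1)
Step 2: enter scope (depth=2)
Step 3: enter scope (depth=3)
Step 4: exit scope (depth=2)
Step 5: declare f=83 at depth 2
Visible at query point: f=83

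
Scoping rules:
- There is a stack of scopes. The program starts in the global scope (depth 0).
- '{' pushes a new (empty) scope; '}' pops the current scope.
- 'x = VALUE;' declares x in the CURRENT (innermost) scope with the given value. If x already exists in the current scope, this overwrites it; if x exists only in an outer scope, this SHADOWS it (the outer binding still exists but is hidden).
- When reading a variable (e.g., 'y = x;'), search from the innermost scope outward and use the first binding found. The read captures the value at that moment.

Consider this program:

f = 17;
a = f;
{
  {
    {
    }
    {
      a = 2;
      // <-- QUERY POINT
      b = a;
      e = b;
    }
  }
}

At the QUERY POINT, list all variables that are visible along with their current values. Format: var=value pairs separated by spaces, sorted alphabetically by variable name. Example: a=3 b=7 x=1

Step 1: declare f=17 at depth 0
Step 2: declare a=(read f)=17 at depth 0
Step 3: enter scope (depth=1)
Step 4: enter scope (depth=2)
Step 5: enter scope (depth=3)
Step 6: exit scope (depth=2)
Step 7: enter scope (depth=3)
Step 8: declare a=2 at depth 3
Visible at query point: a=2 f=17

Answer: a=2 f=17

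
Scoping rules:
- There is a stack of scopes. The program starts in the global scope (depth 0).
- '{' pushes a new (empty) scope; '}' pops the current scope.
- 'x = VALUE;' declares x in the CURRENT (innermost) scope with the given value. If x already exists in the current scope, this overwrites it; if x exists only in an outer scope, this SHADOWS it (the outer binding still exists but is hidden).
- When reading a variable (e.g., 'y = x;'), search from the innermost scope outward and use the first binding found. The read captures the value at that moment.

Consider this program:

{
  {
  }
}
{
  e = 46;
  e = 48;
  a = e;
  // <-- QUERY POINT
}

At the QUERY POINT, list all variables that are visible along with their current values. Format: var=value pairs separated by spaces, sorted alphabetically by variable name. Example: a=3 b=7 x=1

Step 1: enter scope (depth=1)
Step 2: enter scope (depth=2)
Step 3: exit scope (depth=1)
Step 4: exit scope (depth=0)
Step 5: enter scope (depth=1)
Step 6: declare e=46 at depth 1
Step 7: declare e=48 at depth 1
Step 8: declare a=(read e)=48 at depth 1
Visible at query point: a=48 e=48

Answer: a=48 e=48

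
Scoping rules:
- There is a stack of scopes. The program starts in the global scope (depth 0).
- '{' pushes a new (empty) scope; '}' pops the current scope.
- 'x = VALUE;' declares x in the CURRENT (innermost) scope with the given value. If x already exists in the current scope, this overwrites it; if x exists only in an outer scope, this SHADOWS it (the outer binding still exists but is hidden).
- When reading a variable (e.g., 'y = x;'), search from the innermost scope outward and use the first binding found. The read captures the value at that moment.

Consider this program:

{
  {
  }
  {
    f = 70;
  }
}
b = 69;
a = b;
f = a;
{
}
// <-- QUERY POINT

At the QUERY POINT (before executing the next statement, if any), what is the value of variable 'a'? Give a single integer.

Answer: 69

Derivation:
Step 1: enter scope (depth=1)
Step 2: enter scope (depth=2)
Step 3: exit scope (depth=1)
Step 4: enter scope (depth=2)
Step 5: declare f=70 at depth 2
Step 6: exit scope (depth=1)
Step 7: exit scope (depth=0)
Step 8: declare b=69 at depth 0
Step 9: declare a=(read b)=69 at depth 0
Step 10: declare f=(read a)=69 at depth 0
Step 11: enter scope (depth=1)
Step 12: exit scope (depth=0)
Visible at query point: a=69 b=69 f=69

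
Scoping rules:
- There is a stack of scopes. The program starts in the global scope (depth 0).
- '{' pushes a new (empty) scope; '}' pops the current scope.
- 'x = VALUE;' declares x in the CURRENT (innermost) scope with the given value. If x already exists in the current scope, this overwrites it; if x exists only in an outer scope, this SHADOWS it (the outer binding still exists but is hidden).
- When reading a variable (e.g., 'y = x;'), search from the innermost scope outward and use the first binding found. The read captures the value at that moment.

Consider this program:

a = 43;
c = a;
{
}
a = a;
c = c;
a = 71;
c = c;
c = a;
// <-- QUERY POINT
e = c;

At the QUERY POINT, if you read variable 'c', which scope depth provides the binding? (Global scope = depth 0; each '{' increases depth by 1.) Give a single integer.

Answer: 0

Derivation:
Step 1: declare a=43 at depth 0
Step 2: declare c=(read a)=43 at depth 0
Step 3: enter scope (depth=1)
Step 4: exit scope (depth=0)
Step 5: declare a=(read a)=43 at depth 0
Step 6: declare c=(read c)=43 at depth 0
Step 7: declare a=71 at depth 0
Step 8: declare c=(read c)=43 at depth 0
Step 9: declare c=(read a)=71 at depth 0
Visible at query point: a=71 c=71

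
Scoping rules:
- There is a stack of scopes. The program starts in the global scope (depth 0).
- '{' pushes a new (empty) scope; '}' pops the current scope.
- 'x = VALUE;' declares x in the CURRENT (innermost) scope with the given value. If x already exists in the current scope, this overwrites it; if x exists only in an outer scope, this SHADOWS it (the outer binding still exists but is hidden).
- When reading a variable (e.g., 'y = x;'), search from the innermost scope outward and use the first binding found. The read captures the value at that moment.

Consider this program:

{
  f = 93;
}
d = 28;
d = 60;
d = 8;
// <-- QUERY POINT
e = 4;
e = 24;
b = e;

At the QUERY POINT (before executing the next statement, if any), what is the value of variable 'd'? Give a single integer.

Answer: 8

Derivation:
Step 1: enter scope (depth=1)
Step 2: declare f=93 at depth 1
Step 3: exit scope (depth=0)
Step 4: declare d=28 at depth 0
Step 5: declare d=60 at depth 0
Step 6: declare d=8 at depth 0
Visible at query point: d=8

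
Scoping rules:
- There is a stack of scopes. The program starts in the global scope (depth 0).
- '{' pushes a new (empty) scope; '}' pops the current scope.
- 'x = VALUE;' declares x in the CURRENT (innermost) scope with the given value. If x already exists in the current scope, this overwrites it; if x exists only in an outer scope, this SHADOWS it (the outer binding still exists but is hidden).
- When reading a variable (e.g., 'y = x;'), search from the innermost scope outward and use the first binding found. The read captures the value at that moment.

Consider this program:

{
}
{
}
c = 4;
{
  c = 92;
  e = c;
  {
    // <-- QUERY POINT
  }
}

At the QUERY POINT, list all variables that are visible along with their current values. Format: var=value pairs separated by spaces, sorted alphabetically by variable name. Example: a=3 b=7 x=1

Step 1: enter scope (depth=1)
Step 2: exit scope (depth=0)
Step 3: enter scope (depth=1)
Step 4: exit scope (depth=0)
Step 5: declare c=4 at depth 0
Step 6: enter scope (depth=1)
Step 7: declare c=92 at depth 1
Step 8: declare e=(read c)=92 at depth 1
Step 9: enter scope (depth=2)
Visible at query point: c=92 e=92

Answer: c=92 e=92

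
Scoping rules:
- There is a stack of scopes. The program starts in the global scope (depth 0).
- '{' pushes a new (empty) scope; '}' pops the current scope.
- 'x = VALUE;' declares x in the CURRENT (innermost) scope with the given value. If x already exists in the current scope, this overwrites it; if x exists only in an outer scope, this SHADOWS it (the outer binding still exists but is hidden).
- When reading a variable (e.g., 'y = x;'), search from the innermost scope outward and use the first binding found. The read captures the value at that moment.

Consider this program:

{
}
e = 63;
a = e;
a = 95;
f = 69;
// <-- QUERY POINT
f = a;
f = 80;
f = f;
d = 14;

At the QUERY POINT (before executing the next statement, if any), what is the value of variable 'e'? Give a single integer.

Answer: 63

Derivation:
Step 1: enter scope (depth=1)
Step 2: exit scope (depth=0)
Step 3: declare e=63 at depth 0
Step 4: declare a=(read e)=63 at depth 0
Step 5: declare a=95 at depth 0
Step 6: declare f=69 at depth 0
Visible at query point: a=95 e=63 f=69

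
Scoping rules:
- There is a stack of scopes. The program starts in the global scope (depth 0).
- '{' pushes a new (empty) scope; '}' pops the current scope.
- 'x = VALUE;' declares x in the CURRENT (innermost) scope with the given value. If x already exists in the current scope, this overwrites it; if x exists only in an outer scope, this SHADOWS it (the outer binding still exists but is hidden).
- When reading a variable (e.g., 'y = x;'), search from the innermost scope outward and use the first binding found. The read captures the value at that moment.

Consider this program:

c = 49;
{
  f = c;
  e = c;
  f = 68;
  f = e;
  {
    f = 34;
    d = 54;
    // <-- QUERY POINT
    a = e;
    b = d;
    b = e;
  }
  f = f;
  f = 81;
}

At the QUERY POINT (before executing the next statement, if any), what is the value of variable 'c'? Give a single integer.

Step 1: declare c=49 at depth 0
Step 2: enter scope (depth=1)
Step 3: declare f=(read c)=49 at depth 1
Step 4: declare e=(read c)=49 at depth 1
Step 5: declare f=68 at depth 1
Step 6: declare f=(read e)=49 at depth 1
Step 7: enter scope (depth=2)
Step 8: declare f=34 at depth 2
Step 9: declare d=54 at depth 2
Visible at query point: c=49 d=54 e=49 f=34

Answer: 49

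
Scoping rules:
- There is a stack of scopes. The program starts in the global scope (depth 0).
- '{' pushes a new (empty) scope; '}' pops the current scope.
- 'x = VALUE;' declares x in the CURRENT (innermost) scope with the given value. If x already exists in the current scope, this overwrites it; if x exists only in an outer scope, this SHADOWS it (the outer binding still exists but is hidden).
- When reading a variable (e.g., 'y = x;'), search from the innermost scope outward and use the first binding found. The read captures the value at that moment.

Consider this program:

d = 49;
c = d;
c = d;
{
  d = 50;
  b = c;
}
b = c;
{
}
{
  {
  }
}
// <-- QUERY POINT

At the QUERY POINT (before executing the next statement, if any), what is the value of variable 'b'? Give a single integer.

Step 1: declare d=49 at depth 0
Step 2: declare c=(read d)=49 at depth 0
Step 3: declare c=(read d)=49 at depth 0
Step 4: enter scope (depth=1)
Step 5: declare d=50 at depth 1
Step 6: declare b=(read c)=49 at depth 1
Step 7: exit scope (depth=0)
Step 8: declare b=(read c)=49 at depth 0
Step 9: enter scope (depth=1)
Step 10: exit scope (depth=0)
Step 11: enter scope (depth=1)
Step 12: enter scope (depth=2)
Step 13: exit scope (depth=1)
Step 14: exit scope (depth=0)
Visible at query point: b=49 c=49 d=49

Answer: 49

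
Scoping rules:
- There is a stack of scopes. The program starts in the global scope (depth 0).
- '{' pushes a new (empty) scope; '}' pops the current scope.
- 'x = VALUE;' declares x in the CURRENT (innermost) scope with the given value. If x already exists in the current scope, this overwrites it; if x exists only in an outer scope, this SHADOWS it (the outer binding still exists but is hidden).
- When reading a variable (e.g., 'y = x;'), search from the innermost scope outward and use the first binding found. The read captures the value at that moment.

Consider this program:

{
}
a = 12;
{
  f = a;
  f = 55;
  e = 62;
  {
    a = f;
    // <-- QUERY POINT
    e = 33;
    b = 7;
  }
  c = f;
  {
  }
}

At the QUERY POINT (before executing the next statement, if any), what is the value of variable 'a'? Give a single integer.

Answer: 55

Derivation:
Step 1: enter scope (depth=1)
Step 2: exit scope (depth=0)
Step 3: declare a=12 at depth 0
Step 4: enter scope (depth=1)
Step 5: declare f=(read a)=12 at depth 1
Step 6: declare f=55 at depth 1
Step 7: declare e=62 at depth 1
Step 8: enter scope (depth=2)
Step 9: declare a=(read f)=55 at depth 2
Visible at query point: a=55 e=62 f=55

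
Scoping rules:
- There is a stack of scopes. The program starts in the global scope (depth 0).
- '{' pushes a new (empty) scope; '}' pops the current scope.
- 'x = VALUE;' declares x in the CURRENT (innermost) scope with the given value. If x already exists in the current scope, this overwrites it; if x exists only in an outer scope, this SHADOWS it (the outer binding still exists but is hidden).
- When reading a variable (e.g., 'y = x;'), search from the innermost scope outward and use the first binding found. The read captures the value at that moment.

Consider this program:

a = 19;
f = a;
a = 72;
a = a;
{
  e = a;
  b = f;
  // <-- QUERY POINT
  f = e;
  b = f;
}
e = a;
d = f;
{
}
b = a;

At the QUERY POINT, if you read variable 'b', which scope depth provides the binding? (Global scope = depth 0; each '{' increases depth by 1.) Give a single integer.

Answer: 1

Derivation:
Step 1: declare a=19 at depth 0
Step 2: declare f=(read a)=19 at depth 0
Step 3: declare a=72 at depth 0
Step 4: declare a=(read a)=72 at depth 0
Step 5: enter scope (depth=1)
Step 6: declare e=(read a)=72 at depth 1
Step 7: declare b=(read f)=19 at depth 1
Visible at query point: a=72 b=19 e=72 f=19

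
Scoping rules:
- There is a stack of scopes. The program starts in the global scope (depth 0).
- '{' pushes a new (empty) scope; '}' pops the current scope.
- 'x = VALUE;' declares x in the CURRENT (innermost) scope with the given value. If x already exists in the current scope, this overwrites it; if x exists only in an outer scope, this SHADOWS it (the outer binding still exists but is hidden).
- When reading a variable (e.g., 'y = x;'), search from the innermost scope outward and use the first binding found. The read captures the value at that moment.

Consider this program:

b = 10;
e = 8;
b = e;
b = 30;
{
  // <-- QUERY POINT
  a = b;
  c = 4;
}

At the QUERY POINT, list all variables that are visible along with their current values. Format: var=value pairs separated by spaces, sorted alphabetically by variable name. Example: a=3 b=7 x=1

Step 1: declare b=10 at depth 0
Step 2: declare e=8 at depth 0
Step 3: declare b=(read e)=8 at depth 0
Step 4: declare b=30 at depth 0
Step 5: enter scope (depth=1)
Visible at query point: b=30 e=8

Answer: b=30 e=8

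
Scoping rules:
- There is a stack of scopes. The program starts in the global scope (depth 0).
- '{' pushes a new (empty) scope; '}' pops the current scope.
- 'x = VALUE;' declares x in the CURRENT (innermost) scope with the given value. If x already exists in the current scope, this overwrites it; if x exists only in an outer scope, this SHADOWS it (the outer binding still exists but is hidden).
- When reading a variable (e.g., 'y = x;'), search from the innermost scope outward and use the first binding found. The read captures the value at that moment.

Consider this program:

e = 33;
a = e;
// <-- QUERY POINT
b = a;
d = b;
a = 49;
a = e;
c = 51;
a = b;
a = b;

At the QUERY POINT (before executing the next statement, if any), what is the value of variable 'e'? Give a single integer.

Answer: 33

Derivation:
Step 1: declare e=33 at depth 0
Step 2: declare a=(read e)=33 at depth 0
Visible at query point: a=33 e=33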